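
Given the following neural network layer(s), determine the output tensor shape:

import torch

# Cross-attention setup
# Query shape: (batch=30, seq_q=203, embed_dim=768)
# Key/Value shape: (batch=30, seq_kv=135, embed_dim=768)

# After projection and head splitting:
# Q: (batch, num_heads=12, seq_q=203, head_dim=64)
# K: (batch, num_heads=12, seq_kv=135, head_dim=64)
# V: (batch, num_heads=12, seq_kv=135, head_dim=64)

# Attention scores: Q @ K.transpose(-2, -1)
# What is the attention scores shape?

Input shape: (30, 203, 768)
Output shape: (30, 12, 203, 135)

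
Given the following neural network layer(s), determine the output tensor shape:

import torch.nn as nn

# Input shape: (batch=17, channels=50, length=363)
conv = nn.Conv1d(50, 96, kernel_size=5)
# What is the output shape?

Input shape: (17, 50, 363)
Output shape: (17, 96, 359)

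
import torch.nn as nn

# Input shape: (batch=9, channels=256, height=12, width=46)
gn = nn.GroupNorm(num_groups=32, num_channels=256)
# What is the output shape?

Input shape: (9, 256, 12, 46)
Output shape: (9, 256, 12, 46)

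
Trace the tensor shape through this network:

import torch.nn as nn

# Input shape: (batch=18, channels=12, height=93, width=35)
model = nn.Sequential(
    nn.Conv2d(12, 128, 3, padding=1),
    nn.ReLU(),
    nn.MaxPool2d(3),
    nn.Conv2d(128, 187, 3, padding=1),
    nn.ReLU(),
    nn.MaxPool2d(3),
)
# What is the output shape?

Input shape: (18, 12, 93, 35)
  -> after first Conv2d: (18, 128, 93, 35)
  -> after first MaxPool2d: (18, 128, 31, 11)
  -> after second Conv2d: (18, 187, 31, 11)
Output shape: (18, 187, 10, 3)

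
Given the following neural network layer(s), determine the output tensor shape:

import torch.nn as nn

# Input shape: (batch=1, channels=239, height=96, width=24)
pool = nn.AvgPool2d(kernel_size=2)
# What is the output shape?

Input shape: (1, 239, 96, 24)
Output shape: (1, 239, 48, 12)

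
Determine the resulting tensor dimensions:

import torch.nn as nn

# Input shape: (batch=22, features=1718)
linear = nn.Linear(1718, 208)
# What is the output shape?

Input shape: (22, 1718)
Output shape: (22, 208)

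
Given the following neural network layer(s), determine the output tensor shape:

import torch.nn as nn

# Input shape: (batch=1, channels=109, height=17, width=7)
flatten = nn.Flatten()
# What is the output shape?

Input shape: (1, 109, 17, 7)
Output shape: (1, 12971)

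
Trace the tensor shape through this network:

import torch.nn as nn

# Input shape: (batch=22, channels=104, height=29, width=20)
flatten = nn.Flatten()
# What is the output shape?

Input shape: (22, 104, 29, 20)
Output shape: (22, 60320)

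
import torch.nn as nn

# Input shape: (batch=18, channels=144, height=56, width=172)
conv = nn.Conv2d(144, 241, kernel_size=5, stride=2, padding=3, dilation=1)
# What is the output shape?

Input shape: (18, 144, 56, 172)
Output shape: (18, 241, 29, 87)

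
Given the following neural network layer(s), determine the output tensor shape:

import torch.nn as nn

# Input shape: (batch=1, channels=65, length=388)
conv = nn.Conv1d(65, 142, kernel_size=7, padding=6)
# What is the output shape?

Input shape: (1, 65, 388)
Output shape: (1, 142, 394)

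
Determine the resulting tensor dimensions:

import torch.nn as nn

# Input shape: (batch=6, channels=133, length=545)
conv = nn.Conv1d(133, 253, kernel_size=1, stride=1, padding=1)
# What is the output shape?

Input shape: (6, 133, 545)
Output shape: (6, 253, 547)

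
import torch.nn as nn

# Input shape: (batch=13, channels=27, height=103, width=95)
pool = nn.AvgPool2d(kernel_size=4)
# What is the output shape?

Input shape: (13, 27, 103, 95)
Output shape: (13, 27, 25, 23)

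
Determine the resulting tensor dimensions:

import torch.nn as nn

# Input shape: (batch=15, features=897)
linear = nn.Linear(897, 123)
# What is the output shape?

Input shape: (15, 897)
Output shape: (15, 123)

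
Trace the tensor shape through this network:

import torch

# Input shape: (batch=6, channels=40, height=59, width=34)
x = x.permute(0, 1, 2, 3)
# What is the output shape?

Input shape: (6, 40, 59, 34)
Output shape: (6, 40, 59, 34)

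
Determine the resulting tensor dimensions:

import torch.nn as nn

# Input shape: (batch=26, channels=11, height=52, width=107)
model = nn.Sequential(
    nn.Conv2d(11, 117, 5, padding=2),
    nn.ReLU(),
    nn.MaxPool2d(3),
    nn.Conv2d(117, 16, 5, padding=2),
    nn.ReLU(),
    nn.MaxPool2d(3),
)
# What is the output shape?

Input shape: (26, 11, 52, 107)
  -> after first Conv2d: (26, 117, 52, 107)
  -> after first MaxPool2d: (26, 117, 17, 35)
  -> after second Conv2d: (26, 16, 17, 35)
Output shape: (26, 16, 5, 11)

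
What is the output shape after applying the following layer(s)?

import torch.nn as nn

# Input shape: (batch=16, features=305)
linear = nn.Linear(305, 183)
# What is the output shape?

Input shape: (16, 305)
Output shape: (16, 183)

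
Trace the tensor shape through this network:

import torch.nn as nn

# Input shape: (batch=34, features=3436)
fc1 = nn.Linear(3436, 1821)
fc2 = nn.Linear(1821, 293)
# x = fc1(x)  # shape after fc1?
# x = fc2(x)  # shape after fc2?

Input shape: (34, 3436)
  -> after fc1: (34, 1821)
Output shape: (34, 293)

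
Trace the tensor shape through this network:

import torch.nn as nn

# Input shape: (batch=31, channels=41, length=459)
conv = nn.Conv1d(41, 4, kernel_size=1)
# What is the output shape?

Input shape: (31, 41, 459)
Output shape: (31, 4, 459)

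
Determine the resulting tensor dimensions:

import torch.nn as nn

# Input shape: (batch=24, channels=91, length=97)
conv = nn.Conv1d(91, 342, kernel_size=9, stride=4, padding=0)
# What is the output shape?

Input shape: (24, 91, 97)
Output shape: (24, 342, 23)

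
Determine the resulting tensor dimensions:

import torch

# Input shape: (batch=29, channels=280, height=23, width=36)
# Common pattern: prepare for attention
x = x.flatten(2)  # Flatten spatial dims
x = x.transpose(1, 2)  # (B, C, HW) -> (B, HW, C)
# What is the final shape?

Input shape: (29, 280, 23, 36)
  -> after flatten(2): (29, 280, 828)
Output shape: (29, 828, 280)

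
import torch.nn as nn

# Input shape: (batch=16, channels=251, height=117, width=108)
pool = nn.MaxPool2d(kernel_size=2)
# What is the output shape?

Input shape: (16, 251, 117, 108)
Output shape: (16, 251, 58, 54)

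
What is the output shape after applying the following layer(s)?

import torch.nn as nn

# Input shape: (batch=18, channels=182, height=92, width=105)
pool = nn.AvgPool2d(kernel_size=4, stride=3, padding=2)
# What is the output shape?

Input shape: (18, 182, 92, 105)
Output shape: (18, 182, 31, 36)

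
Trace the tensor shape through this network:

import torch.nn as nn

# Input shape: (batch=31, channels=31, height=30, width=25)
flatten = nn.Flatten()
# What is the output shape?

Input shape: (31, 31, 30, 25)
Output shape: (31, 23250)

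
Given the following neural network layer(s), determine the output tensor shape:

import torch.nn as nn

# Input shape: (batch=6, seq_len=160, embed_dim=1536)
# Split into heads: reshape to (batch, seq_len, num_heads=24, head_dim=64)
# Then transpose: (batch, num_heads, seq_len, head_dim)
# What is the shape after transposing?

Input shape: (6, 160, 1536)
  -> after reshape: (6, 160, 24, 64)
Output shape: (6, 24, 160, 64)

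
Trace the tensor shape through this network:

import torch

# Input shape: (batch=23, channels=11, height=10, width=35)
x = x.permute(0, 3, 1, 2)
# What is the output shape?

Input shape: (23, 11, 10, 35)
Output shape: (23, 35, 11, 10)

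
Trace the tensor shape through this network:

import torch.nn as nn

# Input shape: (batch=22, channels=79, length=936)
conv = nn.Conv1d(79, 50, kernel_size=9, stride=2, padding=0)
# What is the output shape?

Input shape: (22, 79, 936)
Output shape: (22, 50, 464)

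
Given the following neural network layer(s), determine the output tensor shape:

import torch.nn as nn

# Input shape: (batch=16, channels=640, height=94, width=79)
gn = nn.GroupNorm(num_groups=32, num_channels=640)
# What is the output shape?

Input shape: (16, 640, 94, 79)
Output shape: (16, 640, 94, 79)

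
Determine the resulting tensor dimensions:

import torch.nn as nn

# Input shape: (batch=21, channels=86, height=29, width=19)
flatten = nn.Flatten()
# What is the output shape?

Input shape: (21, 86, 29, 19)
Output shape: (21, 47386)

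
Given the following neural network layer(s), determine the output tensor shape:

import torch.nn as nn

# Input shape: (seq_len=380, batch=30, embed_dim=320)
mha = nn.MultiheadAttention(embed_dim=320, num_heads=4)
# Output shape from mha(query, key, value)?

Input shape: (380, 30, 320)
Output shape: (380, 30, 320)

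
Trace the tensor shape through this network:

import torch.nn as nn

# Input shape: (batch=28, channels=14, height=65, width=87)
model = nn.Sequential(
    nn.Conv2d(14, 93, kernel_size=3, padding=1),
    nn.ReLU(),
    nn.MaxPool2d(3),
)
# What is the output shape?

Input shape: (28, 14, 65, 87)
  -> after Conv2d: (28, 93, 65, 87)
  -> after ReLU: (28, 93, 65, 87)
Output shape: (28, 93, 21, 29)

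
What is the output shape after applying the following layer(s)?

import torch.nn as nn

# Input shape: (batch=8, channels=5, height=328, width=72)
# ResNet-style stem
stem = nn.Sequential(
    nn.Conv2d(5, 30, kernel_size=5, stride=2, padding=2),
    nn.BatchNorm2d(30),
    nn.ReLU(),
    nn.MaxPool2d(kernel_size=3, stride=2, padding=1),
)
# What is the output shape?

Input shape: (8, 5, 328, 72)
  -> after Conv2d 5x5 stride=2: (8, 30, 164, 36)
Output shape: (8, 30, 82, 18)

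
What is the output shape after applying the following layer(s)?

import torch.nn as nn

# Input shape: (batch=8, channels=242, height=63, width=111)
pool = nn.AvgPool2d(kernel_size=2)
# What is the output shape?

Input shape: (8, 242, 63, 111)
Output shape: (8, 242, 31, 55)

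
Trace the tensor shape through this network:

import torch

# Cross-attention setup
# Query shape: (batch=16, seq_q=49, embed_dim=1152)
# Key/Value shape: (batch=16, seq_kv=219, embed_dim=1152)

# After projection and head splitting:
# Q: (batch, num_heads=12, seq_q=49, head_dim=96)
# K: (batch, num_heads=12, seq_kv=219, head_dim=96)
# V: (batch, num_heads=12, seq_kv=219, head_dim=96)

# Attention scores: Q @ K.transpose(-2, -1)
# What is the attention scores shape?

Input shape: (16, 49, 1152)
Output shape: (16, 12, 49, 219)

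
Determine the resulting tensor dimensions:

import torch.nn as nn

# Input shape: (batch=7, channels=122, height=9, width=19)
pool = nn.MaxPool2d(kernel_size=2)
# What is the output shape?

Input shape: (7, 122, 9, 19)
Output shape: (7, 122, 4, 9)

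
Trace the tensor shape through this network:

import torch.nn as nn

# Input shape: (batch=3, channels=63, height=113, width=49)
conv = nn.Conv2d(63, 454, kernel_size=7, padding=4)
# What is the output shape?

Input shape: (3, 63, 113, 49)
Output shape: (3, 454, 115, 51)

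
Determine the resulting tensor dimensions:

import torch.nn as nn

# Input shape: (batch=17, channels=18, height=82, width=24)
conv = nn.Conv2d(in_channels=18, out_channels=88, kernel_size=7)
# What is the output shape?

Input shape: (17, 18, 82, 24)
Output shape: (17, 88, 76, 18)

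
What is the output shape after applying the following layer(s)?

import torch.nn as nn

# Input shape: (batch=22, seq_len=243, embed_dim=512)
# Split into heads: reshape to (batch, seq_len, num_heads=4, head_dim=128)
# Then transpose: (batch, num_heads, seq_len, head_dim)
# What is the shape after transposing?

Input shape: (22, 243, 512)
  -> after reshape: (22, 243, 4, 128)
Output shape: (22, 4, 243, 128)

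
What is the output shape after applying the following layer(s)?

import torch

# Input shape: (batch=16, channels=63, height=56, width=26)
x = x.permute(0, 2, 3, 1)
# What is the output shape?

Input shape: (16, 63, 56, 26)
Output shape: (16, 56, 26, 63)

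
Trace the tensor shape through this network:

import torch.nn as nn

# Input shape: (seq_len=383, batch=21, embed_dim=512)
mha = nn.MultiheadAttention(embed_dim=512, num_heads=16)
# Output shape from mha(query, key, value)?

Input shape: (383, 21, 512)
Output shape: (383, 21, 512)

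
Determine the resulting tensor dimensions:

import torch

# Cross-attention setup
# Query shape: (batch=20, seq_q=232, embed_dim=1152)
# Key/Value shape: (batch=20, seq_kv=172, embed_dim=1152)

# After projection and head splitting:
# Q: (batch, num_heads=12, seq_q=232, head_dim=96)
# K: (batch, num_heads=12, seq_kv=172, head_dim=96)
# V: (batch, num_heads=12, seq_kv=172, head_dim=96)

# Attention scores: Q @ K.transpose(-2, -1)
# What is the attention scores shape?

Input shape: (20, 232, 1152)
Output shape: (20, 12, 232, 172)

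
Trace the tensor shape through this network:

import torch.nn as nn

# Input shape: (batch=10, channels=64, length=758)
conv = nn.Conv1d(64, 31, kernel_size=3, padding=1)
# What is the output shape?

Input shape: (10, 64, 758)
Output shape: (10, 31, 758)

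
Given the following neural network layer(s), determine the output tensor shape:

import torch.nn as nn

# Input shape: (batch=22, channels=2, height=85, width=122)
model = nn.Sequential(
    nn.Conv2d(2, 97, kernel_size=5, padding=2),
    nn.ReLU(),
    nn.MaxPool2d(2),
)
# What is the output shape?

Input shape: (22, 2, 85, 122)
  -> after Conv2d: (22, 97, 85, 122)
  -> after ReLU: (22, 97, 85, 122)
Output shape: (22, 97, 42, 61)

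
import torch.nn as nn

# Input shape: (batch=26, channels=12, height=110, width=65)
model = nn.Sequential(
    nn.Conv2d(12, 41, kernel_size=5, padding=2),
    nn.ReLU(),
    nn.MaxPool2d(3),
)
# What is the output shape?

Input shape: (26, 12, 110, 65)
  -> after Conv2d: (26, 41, 110, 65)
  -> after ReLU: (26, 41, 110, 65)
Output shape: (26, 41, 36, 21)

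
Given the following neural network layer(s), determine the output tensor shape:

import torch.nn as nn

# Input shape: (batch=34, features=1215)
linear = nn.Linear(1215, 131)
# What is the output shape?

Input shape: (34, 1215)
Output shape: (34, 131)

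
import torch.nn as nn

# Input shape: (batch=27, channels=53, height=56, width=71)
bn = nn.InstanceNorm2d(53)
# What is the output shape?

Input shape: (27, 53, 56, 71)
Output shape: (27, 53, 56, 71)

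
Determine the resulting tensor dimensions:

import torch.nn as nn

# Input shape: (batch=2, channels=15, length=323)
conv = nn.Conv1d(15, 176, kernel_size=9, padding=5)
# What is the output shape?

Input shape: (2, 15, 323)
Output shape: (2, 176, 325)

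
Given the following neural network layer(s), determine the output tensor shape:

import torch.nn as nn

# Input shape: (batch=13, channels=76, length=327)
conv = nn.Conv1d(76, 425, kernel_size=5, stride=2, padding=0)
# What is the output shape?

Input shape: (13, 76, 327)
Output shape: (13, 425, 162)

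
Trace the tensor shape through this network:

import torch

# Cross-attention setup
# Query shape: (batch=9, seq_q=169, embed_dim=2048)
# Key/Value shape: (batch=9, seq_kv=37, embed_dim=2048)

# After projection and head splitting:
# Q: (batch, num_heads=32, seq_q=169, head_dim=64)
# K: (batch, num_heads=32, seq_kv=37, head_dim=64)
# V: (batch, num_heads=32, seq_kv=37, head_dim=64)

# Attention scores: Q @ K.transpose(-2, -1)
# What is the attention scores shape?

Input shape: (9, 169, 2048)
Output shape: (9, 32, 169, 37)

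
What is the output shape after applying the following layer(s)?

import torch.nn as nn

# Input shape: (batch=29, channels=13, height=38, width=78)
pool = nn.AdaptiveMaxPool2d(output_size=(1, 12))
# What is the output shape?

Input shape: (29, 13, 38, 78)
Output shape: (29, 13, 1, 12)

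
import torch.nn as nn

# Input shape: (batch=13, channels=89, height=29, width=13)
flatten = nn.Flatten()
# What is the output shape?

Input shape: (13, 89, 29, 13)
Output shape: (13, 33553)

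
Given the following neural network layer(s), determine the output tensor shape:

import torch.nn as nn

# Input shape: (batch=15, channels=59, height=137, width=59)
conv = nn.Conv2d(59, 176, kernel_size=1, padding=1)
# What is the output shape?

Input shape: (15, 59, 137, 59)
Output shape: (15, 176, 139, 61)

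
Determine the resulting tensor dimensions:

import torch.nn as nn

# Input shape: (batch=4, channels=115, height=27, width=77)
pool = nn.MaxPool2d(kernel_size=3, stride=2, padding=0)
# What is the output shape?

Input shape: (4, 115, 27, 77)
Output shape: (4, 115, 13, 38)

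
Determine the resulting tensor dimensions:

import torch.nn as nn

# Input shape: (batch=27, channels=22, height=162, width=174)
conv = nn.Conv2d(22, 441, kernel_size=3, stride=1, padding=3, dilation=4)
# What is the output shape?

Input shape: (27, 22, 162, 174)
Output shape: (27, 441, 160, 172)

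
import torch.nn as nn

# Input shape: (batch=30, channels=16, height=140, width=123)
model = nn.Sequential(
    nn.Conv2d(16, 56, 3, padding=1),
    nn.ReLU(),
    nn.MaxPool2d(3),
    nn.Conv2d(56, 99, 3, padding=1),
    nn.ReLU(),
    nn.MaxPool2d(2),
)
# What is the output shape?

Input shape: (30, 16, 140, 123)
  -> after first Conv2d: (30, 56, 140, 123)
  -> after first MaxPool2d: (30, 56, 46, 41)
  -> after second Conv2d: (30, 99, 46, 41)
Output shape: (30, 99, 23, 20)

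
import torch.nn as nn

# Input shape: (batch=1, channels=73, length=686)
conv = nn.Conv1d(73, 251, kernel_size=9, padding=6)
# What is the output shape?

Input shape: (1, 73, 686)
Output shape: (1, 251, 690)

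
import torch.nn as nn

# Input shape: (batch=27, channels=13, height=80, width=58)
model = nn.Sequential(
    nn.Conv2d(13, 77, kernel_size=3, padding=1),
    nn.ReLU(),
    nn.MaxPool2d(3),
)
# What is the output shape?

Input shape: (27, 13, 80, 58)
  -> after Conv2d: (27, 77, 80, 58)
  -> after ReLU: (27, 77, 80, 58)
Output shape: (27, 77, 26, 19)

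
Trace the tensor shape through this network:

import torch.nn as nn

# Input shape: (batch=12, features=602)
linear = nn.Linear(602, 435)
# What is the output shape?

Input shape: (12, 602)
Output shape: (12, 435)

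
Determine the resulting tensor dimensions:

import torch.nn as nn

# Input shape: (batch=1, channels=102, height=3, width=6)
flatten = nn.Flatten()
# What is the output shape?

Input shape: (1, 102, 3, 6)
Output shape: (1, 1836)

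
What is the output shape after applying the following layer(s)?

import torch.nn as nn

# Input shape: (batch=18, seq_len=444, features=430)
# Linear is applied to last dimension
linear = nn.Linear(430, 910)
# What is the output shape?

Input shape: (18, 444, 430)
Output shape: (18, 444, 910)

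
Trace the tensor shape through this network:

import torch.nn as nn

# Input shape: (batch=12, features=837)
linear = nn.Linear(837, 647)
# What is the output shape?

Input shape: (12, 837)
Output shape: (12, 647)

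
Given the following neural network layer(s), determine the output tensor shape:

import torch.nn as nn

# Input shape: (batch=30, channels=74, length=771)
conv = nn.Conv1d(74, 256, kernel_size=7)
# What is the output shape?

Input shape: (30, 74, 771)
Output shape: (30, 256, 765)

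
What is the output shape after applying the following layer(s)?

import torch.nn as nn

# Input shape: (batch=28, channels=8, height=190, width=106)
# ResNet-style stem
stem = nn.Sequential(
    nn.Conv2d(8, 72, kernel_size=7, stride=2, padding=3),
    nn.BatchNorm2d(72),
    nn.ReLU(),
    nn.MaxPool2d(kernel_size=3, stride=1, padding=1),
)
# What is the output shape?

Input shape: (28, 8, 190, 106)
  -> after Conv2d 7x7 stride=2: (28, 72, 95, 53)
Output shape: (28, 72, 95, 53)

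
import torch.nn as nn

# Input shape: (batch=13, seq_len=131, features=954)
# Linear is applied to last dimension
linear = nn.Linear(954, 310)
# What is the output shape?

Input shape: (13, 131, 954)
Output shape: (13, 131, 310)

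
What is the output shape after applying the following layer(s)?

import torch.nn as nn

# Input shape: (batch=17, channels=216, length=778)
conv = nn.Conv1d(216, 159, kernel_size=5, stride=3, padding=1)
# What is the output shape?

Input shape: (17, 216, 778)
Output shape: (17, 159, 259)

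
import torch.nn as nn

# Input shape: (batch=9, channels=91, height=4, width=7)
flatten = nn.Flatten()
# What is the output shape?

Input shape: (9, 91, 4, 7)
Output shape: (9, 2548)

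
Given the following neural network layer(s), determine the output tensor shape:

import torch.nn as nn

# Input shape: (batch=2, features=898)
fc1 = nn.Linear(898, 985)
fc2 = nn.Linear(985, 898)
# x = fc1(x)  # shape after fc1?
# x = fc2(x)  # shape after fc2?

Input shape: (2, 898)
  -> after fc1: (2, 985)
Output shape: (2, 898)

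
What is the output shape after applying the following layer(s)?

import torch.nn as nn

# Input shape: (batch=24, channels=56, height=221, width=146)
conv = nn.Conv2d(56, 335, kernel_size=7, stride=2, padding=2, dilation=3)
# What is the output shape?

Input shape: (24, 56, 221, 146)
Output shape: (24, 335, 104, 66)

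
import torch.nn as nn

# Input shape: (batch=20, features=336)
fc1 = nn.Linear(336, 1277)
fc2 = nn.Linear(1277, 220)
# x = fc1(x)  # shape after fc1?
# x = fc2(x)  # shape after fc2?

Input shape: (20, 336)
  -> after fc1: (20, 1277)
Output shape: (20, 220)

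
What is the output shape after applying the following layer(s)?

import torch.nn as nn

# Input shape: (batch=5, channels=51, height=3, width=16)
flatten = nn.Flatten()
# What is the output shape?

Input shape: (5, 51, 3, 16)
Output shape: (5, 2448)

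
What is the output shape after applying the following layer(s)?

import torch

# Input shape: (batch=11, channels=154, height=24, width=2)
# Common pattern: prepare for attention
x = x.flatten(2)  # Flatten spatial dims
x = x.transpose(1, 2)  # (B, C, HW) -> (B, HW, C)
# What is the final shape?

Input shape: (11, 154, 24, 2)
  -> after flatten(2): (11, 154, 48)
Output shape: (11, 48, 154)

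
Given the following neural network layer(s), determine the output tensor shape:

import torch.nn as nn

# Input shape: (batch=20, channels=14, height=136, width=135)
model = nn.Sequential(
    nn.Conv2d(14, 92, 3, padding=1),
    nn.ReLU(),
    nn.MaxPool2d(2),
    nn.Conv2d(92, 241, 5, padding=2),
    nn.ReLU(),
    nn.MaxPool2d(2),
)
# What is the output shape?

Input shape: (20, 14, 136, 135)
  -> after first Conv2d: (20, 92, 136, 135)
  -> after first MaxPool2d: (20, 92, 68, 67)
  -> after second Conv2d: (20, 241, 68, 67)
Output shape: (20, 241, 34, 33)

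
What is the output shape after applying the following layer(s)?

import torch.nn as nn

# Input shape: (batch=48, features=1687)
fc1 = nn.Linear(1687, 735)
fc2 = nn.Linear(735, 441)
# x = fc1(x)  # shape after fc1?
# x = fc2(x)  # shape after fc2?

Input shape: (48, 1687)
  -> after fc1: (48, 735)
Output shape: (48, 441)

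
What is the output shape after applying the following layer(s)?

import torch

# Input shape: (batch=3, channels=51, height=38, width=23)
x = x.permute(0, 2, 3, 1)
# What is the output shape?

Input shape: (3, 51, 38, 23)
Output shape: (3, 38, 23, 51)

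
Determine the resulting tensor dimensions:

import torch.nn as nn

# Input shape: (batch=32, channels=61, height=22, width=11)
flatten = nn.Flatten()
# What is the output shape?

Input shape: (32, 61, 22, 11)
Output shape: (32, 14762)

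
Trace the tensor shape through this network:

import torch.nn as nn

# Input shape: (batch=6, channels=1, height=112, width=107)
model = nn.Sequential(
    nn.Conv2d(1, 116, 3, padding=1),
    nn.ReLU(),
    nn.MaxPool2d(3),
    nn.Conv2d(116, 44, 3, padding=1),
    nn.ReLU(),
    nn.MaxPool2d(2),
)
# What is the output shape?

Input shape: (6, 1, 112, 107)
  -> after first Conv2d: (6, 116, 112, 107)
  -> after first MaxPool2d: (6, 116, 37, 35)
  -> after second Conv2d: (6, 44, 37, 35)
Output shape: (6, 44, 18, 17)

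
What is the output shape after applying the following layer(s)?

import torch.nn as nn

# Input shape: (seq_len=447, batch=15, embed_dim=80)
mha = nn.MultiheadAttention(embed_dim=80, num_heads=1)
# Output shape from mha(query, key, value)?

Input shape: (447, 15, 80)
Output shape: (447, 15, 80)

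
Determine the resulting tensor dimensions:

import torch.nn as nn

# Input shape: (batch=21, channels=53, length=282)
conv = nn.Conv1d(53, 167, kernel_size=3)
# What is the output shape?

Input shape: (21, 53, 282)
Output shape: (21, 167, 280)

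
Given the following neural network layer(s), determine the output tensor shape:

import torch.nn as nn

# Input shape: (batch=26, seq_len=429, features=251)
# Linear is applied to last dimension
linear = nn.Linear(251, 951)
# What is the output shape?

Input shape: (26, 429, 251)
Output shape: (26, 429, 951)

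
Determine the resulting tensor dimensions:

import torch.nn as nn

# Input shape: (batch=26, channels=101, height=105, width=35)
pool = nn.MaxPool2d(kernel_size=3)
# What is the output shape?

Input shape: (26, 101, 105, 35)
Output shape: (26, 101, 35, 11)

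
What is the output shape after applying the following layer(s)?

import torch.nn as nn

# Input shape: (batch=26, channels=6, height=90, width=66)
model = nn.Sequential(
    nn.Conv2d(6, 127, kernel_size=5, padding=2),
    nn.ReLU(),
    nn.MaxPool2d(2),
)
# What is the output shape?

Input shape: (26, 6, 90, 66)
  -> after Conv2d: (26, 127, 90, 66)
  -> after ReLU: (26, 127, 90, 66)
Output shape: (26, 127, 45, 33)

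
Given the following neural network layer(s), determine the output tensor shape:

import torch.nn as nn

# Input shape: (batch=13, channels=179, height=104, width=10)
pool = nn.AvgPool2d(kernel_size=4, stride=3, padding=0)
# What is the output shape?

Input shape: (13, 179, 104, 10)
Output shape: (13, 179, 34, 3)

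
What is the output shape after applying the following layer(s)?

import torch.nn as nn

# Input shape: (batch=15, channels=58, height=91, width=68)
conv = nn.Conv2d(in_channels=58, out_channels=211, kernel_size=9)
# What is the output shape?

Input shape: (15, 58, 91, 68)
Output shape: (15, 211, 83, 60)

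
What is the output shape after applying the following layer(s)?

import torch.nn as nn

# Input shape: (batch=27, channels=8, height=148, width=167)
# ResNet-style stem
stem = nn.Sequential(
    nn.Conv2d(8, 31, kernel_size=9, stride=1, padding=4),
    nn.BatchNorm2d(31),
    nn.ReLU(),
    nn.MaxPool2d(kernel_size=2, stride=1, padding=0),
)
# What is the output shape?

Input shape: (27, 8, 148, 167)
  -> after Conv2d 9x9 stride=1: (27, 31, 148, 167)
Output shape: (27, 31, 147, 166)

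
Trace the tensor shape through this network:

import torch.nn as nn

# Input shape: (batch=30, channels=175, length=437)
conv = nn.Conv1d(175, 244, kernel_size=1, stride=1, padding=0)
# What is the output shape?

Input shape: (30, 175, 437)
Output shape: (30, 244, 437)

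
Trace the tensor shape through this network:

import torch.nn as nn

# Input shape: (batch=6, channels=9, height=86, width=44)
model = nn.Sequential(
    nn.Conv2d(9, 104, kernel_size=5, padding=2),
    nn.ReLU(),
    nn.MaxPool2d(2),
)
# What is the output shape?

Input shape: (6, 9, 86, 44)
  -> after Conv2d: (6, 104, 86, 44)
  -> after ReLU: (6, 104, 86, 44)
Output shape: (6, 104, 43, 22)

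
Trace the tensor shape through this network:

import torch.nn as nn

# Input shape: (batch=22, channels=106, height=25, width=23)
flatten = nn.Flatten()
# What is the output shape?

Input shape: (22, 106, 25, 23)
Output shape: (22, 60950)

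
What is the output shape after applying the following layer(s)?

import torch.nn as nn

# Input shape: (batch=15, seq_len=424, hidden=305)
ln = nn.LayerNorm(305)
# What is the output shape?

Input shape: (15, 424, 305)
Output shape: (15, 424, 305)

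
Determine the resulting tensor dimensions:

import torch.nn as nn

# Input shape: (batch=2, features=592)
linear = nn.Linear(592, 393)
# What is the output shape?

Input shape: (2, 592)
Output shape: (2, 393)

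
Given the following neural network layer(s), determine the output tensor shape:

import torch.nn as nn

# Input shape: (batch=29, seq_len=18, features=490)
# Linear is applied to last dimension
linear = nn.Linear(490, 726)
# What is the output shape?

Input shape: (29, 18, 490)
Output shape: (29, 18, 726)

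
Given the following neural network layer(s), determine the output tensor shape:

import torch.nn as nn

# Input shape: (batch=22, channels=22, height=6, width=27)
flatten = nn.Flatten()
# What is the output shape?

Input shape: (22, 22, 6, 27)
Output shape: (22, 3564)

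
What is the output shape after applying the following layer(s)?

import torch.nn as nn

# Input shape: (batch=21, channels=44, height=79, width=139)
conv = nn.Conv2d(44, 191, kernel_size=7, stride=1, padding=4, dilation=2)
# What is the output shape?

Input shape: (21, 44, 79, 139)
Output shape: (21, 191, 75, 135)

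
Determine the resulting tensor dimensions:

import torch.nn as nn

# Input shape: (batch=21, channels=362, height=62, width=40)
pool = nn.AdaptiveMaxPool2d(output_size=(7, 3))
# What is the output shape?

Input shape: (21, 362, 62, 40)
Output shape: (21, 362, 7, 3)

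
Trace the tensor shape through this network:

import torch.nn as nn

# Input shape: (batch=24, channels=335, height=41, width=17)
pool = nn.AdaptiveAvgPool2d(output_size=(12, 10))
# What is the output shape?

Input shape: (24, 335, 41, 17)
Output shape: (24, 335, 12, 10)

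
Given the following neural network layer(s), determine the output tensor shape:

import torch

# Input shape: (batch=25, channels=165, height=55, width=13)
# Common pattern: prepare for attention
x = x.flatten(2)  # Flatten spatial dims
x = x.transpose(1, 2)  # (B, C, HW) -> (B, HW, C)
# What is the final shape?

Input shape: (25, 165, 55, 13)
  -> after flatten(2): (25, 165, 715)
Output shape: (25, 715, 165)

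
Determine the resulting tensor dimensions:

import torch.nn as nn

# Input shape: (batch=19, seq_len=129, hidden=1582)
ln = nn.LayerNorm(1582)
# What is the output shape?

Input shape: (19, 129, 1582)
Output shape: (19, 129, 1582)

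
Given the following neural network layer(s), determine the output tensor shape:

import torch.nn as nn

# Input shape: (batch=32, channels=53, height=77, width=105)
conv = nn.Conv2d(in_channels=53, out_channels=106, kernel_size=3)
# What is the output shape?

Input shape: (32, 53, 77, 105)
Output shape: (32, 106, 75, 103)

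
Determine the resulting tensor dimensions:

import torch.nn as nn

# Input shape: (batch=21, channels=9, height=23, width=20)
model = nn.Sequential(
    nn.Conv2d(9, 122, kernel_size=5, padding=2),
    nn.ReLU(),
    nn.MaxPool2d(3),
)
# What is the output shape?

Input shape: (21, 9, 23, 20)
  -> after Conv2d: (21, 122, 23, 20)
  -> after ReLU: (21, 122, 23, 20)
Output shape: (21, 122, 7, 6)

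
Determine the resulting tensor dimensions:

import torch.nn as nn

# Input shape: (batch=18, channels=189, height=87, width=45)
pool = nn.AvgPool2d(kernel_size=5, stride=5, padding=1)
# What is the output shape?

Input shape: (18, 189, 87, 45)
Output shape: (18, 189, 17, 9)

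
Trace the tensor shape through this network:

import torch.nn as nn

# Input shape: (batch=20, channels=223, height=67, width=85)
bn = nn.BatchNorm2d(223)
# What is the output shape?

Input shape: (20, 223, 67, 85)
Output shape: (20, 223, 67, 85)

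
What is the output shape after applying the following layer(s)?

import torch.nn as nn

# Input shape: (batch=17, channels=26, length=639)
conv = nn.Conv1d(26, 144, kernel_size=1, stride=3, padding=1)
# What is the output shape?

Input shape: (17, 26, 639)
Output shape: (17, 144, 214)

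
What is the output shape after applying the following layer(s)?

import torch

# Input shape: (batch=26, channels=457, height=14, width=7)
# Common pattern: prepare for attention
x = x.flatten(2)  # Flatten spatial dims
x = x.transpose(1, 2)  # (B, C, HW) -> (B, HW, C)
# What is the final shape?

Input shape: (26, 457, 14, 7)
  -> after flatten(2): (26, 457, 98)
Output shape: (26, 98, 457)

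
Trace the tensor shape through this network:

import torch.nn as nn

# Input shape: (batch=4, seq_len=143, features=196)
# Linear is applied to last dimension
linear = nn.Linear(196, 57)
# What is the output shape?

Input shape: (4, 143, 196)
Output shape: (4, 143, 57)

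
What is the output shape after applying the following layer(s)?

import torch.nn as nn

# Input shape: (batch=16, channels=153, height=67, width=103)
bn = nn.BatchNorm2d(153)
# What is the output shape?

Input shape: (16, 153, 67, 103)
Output shape: (16, 153, 67, 103)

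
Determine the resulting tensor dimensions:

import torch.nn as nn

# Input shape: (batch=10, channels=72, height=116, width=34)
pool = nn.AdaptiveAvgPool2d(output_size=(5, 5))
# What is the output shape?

Input shape: (10, 72, 116, 34)
Output shape: (10, 72, 5, 5)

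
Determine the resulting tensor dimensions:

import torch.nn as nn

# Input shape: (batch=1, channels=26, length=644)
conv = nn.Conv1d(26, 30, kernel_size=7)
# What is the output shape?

Input shape: (1, 26, 644)
Output shape: (1, 30, 638)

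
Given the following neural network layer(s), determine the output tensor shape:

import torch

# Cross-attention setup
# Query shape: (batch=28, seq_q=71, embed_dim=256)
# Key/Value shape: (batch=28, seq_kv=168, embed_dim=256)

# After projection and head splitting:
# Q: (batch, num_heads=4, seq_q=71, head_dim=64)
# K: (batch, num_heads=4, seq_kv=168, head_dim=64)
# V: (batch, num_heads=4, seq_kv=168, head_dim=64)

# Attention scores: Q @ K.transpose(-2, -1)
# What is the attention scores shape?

Input shape: (28, 71, 256)
Output shape: (28, 4, 71, 168)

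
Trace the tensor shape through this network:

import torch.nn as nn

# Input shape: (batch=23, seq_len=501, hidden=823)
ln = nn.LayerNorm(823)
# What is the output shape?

Input shape: (23, 501, 823)
Output shape: (23, 501, 823)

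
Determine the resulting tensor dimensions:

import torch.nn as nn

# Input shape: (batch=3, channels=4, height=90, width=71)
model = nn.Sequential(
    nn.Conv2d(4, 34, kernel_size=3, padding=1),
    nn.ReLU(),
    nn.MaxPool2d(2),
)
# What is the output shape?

Input shape: (3, 4, 90, 71)
  -> after Conv2d: (3, 34, 90, 71)
  -> after ReLU: (3, 34, 90, 71)
Output shape: (3, 34, 45, 35)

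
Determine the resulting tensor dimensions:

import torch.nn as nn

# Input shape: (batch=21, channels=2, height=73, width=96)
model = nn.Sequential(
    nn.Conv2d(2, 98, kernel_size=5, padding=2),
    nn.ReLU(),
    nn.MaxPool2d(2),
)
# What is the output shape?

Input shape: (21, 2, 73, 96)
  -> after Conv2d: (21, 98, 73, 96)
  -> after ReLU: (21, 98, 73, 96)
Output shape: (21, 98, 36, 48)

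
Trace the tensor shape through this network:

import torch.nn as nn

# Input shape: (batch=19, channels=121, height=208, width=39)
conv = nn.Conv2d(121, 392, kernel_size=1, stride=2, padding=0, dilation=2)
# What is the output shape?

Input shape: (19, 121, 208, 39)
Output shape: (19, 392, 104, 20)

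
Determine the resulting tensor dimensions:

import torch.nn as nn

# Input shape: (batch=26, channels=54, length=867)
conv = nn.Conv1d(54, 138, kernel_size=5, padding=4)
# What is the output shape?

Input shape: (26, 54, 867)
Output shape: (26, 138, 871)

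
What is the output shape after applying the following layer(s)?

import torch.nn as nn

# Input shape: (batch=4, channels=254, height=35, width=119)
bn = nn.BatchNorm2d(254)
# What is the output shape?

Input shape: (4, 254, 35, 119)
Output shape: (4, 254, 35, 119)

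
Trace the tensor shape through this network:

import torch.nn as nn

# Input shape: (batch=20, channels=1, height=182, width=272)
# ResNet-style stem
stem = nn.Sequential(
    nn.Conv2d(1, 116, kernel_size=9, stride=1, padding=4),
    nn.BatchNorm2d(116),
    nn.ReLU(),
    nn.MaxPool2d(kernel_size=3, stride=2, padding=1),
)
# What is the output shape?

Input shape: (20, 1, 182, 272)
  -> after Conv2d 9x9 stride=1: (20, 116, 182, 272)
Output shape: (20, 116, 91, 136)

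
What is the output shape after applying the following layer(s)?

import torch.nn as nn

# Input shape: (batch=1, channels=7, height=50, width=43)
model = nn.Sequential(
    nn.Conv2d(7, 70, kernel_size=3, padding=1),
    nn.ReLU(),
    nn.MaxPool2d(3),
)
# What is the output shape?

Input shape: (1, 7, 50, 43)
  -> after Conv2d: (1, 70, 50, 43)
  -> after ReLU: (1, 70, 50, 43)
Output shape: (1, 70, 16, 14)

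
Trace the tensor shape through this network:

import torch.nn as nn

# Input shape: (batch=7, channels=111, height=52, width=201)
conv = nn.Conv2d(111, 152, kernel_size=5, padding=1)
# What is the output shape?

Input shape: (7, 111, 52, 201)
Output shape: (7, 152, 50, 199)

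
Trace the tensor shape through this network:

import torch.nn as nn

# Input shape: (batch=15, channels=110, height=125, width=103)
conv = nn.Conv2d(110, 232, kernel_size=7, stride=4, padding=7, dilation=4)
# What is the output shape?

Input shape: (15, 110, 125, 103)
Output shape: (15, 232, 29, 24)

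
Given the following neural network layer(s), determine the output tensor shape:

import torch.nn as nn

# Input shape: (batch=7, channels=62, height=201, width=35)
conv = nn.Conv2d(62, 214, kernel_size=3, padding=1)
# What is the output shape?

Input shape: (7, 62, 201, 35)
Output shape: (7, 214, 201, 35)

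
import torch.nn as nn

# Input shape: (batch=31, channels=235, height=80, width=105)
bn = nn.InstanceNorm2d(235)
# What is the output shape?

Input shape: (31, 235, 80, 105)
Output shape: (31, 235, 80, 105)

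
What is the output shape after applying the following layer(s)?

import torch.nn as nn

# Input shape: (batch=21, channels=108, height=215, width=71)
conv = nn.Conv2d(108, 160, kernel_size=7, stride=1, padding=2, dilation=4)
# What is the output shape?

Input shape: (21, 108, 215, 71)
Output shape: (21, 160, 195, 51)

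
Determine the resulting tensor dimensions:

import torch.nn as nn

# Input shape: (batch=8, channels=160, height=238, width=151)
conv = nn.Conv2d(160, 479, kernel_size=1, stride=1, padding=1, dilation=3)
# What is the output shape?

Input shape: (8, 160, 238, 151)
Output shape: (8, 479, 240, 153)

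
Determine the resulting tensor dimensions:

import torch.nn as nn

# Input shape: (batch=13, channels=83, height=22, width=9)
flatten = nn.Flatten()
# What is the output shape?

Input shape: (13, 83, 22, 9)
Output shape: (13, 16434)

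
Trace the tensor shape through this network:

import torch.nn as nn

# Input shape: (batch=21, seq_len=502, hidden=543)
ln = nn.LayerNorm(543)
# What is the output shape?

Input shape: (21, 502, 543)
Output shape: (21, 502, 543)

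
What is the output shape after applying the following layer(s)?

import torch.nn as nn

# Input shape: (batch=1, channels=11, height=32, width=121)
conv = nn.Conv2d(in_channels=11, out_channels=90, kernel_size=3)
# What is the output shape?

Input shape: (1, 11, 32, 121)
Output shape: (1, 90, 30, 119)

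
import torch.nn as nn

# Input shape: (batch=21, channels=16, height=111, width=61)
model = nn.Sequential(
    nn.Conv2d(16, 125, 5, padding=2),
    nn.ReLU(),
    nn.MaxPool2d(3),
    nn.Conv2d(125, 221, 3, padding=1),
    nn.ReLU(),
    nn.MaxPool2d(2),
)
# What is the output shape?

Input shape: (21, 16, 111, 61)
  -> after first Conv2d: (21, 125, 111, 61)
  -> after first MaxPool2d: (21, 125, 37, 20)
  -> after second Conv2d: (21, 221, 37, 20)
Output shape: (21, 221, 18, 10)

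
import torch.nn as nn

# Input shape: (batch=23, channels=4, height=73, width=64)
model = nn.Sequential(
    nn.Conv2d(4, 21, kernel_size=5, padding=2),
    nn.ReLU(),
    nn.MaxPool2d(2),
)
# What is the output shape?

Input shape: (23, 4, 73, 64)
  -> after Conv2d: (23, 21, 73, 64)
  -> after ReLU: (23, 21, 73, 64)
Output shape: (23, 21, 36, 32)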